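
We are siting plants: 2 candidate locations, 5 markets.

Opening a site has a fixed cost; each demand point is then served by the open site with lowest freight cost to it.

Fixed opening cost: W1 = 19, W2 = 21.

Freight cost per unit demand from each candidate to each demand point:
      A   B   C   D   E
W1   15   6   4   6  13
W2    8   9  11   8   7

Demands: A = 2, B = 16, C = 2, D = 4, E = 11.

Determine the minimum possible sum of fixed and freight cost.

261

Open {W1, W2}: assign each demand point to its cheapest open site.
  A→W2 2×8=16, B→W1 16×6=96, C→W1 2×4=8, D→W1 4×6=24, E→W2 11×7=77
  freight cost 221, fixed 40 → total 261.
Compare {W2}: freight cost 291 + fixed 21 = 312.
Compare {W1}: freight cost 301 + fixed 19 = 320.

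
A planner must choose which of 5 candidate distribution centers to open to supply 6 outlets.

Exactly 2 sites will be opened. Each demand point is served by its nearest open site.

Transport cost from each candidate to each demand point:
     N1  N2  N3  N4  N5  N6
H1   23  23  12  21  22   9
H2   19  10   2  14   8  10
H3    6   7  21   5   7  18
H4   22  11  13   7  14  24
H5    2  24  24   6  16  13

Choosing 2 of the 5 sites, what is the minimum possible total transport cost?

37

Open {H2, H3}.
  N1→H3 6, N2→H3 7, N3→H2 2, N4→H3 5, N5→H3 7, N6→H2 10  ⇒ total 37.
Compare {H2, H5}: total 38.
Compare {H1, H3}: total 46.
No size-2 selection does better; minimum is 37.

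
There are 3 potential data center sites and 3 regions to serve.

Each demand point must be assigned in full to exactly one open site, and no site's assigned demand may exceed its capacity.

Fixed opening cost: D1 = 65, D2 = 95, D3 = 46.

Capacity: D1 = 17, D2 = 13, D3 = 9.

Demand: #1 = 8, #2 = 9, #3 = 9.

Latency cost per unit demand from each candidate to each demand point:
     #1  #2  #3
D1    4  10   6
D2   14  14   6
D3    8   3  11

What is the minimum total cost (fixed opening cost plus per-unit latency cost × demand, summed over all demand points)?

Open {D1, D3}; cheapest assignment that respects the capacities:
  D1 (cap 17, load 17): #1, #3 — cost 8×4 + 9×6 = 86
  D3 (cap 9, load 9): #2 — cost 9×3 = 27
  Shipping 113, fixed 111 → total 224.
  Any other capacity-feasible assignment to {D1, D3} ships for at least 113.
Compare {D1, D2, D3}: its best feasible assignment gives total 319.
Compare {D1, D2}: its best feasible assignment gives total 336.
Every other set of open sites that can feasibly serve all demand totals ≥ 319 even under its best assignment. Minimum: 224.

224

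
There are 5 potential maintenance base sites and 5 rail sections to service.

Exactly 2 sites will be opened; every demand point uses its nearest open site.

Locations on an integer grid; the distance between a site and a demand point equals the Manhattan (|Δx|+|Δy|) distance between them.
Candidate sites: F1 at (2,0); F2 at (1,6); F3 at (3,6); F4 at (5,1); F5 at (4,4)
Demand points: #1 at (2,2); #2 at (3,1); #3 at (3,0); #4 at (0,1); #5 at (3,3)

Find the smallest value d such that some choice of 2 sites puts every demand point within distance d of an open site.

3

Open {F1, F3}.
  Farthest demand point is #4 at distance 3 (to F1); all others are ≤ 3.
With {F1, F5} the worst case is 3.
With {F1, F2} the worst case is 4.
No size-2 selection achieves below 3.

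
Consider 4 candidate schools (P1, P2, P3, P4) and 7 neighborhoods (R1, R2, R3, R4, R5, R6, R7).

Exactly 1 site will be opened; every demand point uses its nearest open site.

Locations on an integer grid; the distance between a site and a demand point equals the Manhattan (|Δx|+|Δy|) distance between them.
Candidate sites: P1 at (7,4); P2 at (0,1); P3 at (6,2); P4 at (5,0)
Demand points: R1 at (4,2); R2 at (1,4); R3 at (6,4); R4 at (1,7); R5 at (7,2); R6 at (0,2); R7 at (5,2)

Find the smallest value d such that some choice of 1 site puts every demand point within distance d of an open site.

9

Open {P1}.
  Farthest demand point is R4 at distance 9 (to P1); all others are ≤ 9.
With {P2} the worst case is 9.
With {P3} the worst case is 10.
No size-1 selection achieves below 9.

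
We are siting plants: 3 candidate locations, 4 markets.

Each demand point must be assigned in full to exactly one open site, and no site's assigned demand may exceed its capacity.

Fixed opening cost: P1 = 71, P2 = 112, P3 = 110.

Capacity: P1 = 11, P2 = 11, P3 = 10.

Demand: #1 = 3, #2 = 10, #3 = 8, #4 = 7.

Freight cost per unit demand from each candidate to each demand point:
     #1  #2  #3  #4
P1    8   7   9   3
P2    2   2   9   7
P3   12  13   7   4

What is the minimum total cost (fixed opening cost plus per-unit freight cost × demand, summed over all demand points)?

Open {P1, P2, P3}; cheapest assignment that respects the capacities:
  P1 (cap 11, load 10): #1, #4 — cost 3×8 + 7×3 = 45
  P2 (cap 11, load 10): #2 — cost 10×2 = 20
  P3 (cap 10, load 8): #3 — cost 8×7 = 56
  Shipping 121, fixed 293 → total 414.
  Any other capacity-feasible assignment to {P1, P2, P3} ships for at least 121.
Total demand is 28 and no other set of sites has combined capacity ≥ 28, so {P1, P2, P3} is the only feasible choice of open sites. Minimum: 414.

414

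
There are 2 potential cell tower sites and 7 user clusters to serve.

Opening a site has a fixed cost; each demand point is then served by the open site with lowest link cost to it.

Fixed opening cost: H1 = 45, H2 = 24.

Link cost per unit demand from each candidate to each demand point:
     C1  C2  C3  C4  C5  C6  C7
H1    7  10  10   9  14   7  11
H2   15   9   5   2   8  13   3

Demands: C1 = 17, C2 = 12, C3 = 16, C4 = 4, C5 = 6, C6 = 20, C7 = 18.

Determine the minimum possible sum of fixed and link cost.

Open {H1, H2}: assign each demand point to its cheapest open site.
  C1→H1 17×7=119, C2→H2 12×9=108, C3→H2 16×5=80, C4→H2 4×2=8, C5→H2 6×8=48, C6→H1 20×7=140, C7→H2 18×3=54
  link cost 557, fixed 69 → total 626.
Compare {H2}: link cost 813 + fixed 24 = 837.
Compare {H1}: link cost 857 + fixed 45 = 902.

626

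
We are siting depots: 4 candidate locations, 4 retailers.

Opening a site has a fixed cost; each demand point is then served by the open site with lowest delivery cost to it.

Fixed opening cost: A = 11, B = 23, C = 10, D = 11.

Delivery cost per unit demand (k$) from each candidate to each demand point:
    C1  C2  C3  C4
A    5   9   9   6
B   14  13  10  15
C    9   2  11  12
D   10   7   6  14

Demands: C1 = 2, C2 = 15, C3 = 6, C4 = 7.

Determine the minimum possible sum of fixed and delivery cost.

150

Open {A, C, D}: assign each demand point to its cheapest open site.
  C1→A 2×5=10, C2→C 15×2=30, C3→D 6×6=36, C4→A 7×6=42
  delivery cost 118, fixed 32 → total 150.
Compare {A, C}: delivery cost 136 + fixed 21 = 157.
Compare {A, B, C, D}: delivery cost 118 + fixed 55 = 173.
Compare {A, B, C}: delivery cost 136 + fixed 44 = 180.
All other subsets cost ≥ 157. Minimum total cost: 150.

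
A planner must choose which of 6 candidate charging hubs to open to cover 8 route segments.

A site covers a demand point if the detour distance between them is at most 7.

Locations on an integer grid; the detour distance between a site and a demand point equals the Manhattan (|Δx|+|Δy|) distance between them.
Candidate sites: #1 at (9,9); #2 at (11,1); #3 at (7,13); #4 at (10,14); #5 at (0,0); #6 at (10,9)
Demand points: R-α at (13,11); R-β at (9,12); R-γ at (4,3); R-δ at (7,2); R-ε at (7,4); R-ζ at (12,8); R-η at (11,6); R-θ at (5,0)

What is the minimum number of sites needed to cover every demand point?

Coverage sets (demand points within 7 of each site):
  #1: {R-α, R-β, R-ε, R-ζ, R-η}
  #2: {R-δ, R-ε, R-η, R-θ}
  #3: {R-β}
  #4: {R-α, R-β}
  #5: {R-γ, R-θ}
  #6: {R-α, R-β, R-ζ, R-η}
No 2 sites suffice: every size-2 union leaves at least one demand point uncovered.
But {#1, #2, #5} covers everything, so the minimum is 3.

3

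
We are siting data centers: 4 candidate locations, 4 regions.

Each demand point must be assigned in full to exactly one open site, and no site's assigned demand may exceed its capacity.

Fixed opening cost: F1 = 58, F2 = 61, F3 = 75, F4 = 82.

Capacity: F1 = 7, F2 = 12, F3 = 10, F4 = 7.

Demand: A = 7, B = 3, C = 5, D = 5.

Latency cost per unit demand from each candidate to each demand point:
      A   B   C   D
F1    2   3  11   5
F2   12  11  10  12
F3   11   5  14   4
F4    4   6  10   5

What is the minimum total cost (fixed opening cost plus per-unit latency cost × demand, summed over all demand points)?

293

Open {F1, F2, F3}; cheapest assignment that respects the capacities:
  F1 (cap 7, load 7): A — cost 7×2 = 14
  F2 (cap 12, load 5): C — cost 5×10 = 50
  F3 (cap 10, load 8): B, D — cost 3×5 + 5×4 = 35
  Shipping 99, fixed 194 → total 293.
  Any other capacity-feasible assignment to {F1, F2, F3} ships for at least 99.
Compare {F2, F3}: its best feasible assignment gives total 305.
Compare {F1, F3, F4}: its best feasible assignment gives total 314.
Every other set of open sites that can feasibly serve all demand totals ≥ 305 even under its best assignment. Minimum: 293.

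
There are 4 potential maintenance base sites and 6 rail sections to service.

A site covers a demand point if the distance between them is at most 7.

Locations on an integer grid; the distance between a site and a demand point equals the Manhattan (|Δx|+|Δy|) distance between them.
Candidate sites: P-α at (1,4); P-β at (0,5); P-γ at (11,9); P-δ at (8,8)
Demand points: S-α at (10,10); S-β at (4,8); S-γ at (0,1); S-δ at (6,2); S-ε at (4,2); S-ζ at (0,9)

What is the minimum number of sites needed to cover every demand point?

2

Coverage sets (demand points within 7 of each site):
  P-α: {S-β, S-γ, S-δ, S-ε, S-ζ}
  P-β: {S-β, S-γ, S-ε, S-ζ}
  P-γ: {S-α}
  P-δ: {S-α, S-β}
No single site covers all 6 demand points.
But {P-α, P-γ} covers everything, so the minimum is 2.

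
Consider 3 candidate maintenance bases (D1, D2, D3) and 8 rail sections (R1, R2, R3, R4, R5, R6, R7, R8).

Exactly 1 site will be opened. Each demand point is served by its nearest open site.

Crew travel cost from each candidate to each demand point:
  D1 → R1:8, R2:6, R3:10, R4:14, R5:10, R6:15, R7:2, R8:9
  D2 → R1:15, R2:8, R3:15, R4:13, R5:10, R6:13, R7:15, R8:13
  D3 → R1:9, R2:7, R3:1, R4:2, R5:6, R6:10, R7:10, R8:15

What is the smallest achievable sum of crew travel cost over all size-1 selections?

Open {D3}.
  R1→D3 9, R2→D3 7, R3→D3 1, R4→D3 2, R5→D3 6, R6→D3 10, R7→D3 10, R8→D3 15  ⇒ total 60.
Compare {D1}: total 74.
Compare {D2}: total 102.

60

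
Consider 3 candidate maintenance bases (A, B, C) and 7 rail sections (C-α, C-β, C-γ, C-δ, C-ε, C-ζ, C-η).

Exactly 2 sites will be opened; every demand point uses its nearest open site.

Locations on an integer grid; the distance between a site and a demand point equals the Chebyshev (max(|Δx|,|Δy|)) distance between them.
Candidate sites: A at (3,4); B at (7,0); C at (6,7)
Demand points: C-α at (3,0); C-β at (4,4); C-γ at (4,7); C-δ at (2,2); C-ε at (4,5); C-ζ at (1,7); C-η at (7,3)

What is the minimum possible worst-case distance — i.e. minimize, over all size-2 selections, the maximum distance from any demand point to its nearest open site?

4

Open {A, B}.
  Farthest demand point is C-α at distance 4 (to A); all others are ≤ 4.
With {A, C} the worst case is 4.
With {B, C} the worst case is 5.
No size-2 selection achieves below 4.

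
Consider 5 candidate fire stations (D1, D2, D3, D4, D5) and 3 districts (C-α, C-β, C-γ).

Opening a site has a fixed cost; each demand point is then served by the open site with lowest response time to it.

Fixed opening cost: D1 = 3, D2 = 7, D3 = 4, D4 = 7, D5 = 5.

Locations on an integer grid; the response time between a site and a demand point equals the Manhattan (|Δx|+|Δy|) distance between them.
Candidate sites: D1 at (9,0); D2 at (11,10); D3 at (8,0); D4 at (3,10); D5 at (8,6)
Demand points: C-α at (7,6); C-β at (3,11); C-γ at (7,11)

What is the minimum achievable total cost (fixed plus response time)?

Open {D4, D5}: assign each demand point to its cheapest open site.
  C-α→D5 1, C-β→D4 1, C-γ→D4 5
  response time 7, fixed 12 → total 19.
Compare {D4}: response time 14 + fixed 7 = 21.
Compare {D5}: response time 17 + fixed 5 = 22.
Compare {D1, D4, D5}: response time 7 + fixed 15 = 22.
All other subsets cost ≥ 21. Minimum total cost: 19.

19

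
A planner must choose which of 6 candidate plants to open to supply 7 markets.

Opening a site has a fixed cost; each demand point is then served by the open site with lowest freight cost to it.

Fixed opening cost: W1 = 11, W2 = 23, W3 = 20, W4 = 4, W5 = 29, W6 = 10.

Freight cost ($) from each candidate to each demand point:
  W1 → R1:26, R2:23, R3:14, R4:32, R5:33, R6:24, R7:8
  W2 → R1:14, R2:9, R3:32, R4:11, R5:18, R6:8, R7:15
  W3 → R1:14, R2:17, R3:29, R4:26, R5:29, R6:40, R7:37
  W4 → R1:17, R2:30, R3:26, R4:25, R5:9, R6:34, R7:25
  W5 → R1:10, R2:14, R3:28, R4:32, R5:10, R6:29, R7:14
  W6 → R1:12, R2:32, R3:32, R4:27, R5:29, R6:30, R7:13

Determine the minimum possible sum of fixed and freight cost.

Open {W1, W2, W4}: assign each demand point to its cheapest open site.
  R1→W2 14, R2→W2 9, R3→W1 14, R4→W2 11, R5→W4 9, R6→W2 8, R7→W1 8
  freight cost 73, fixed 38 → total 111.
Compare {W1, W2}: freight cost 82 + fixed 34 = 116.
Compare {W2, W4}: freight cost 92 + fixed 27 = 119.
Compare {W1, W2, W4, W6}: freight cost 71 + fixed 48 = 119.
All other subsets cost ≥ 116. Minimum total cost: 111.

111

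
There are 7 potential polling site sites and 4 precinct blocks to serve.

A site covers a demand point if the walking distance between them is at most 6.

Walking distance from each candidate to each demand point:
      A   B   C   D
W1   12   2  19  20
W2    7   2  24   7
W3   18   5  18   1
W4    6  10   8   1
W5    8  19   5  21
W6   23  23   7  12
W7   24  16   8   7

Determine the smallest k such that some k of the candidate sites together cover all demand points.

3

Coverage sets (demand points within 6 of each site):
  W1: {B}
  W2: {B}
  W3: {B, D}
  W4: {A, D}
  W5: {C}
  W6: {}
  W7: {}
No 2 sites suffice: every size-2 union leaves at least one demand point uncovered.
But {W1, W4, W5} covers everything, so the minimum is 3.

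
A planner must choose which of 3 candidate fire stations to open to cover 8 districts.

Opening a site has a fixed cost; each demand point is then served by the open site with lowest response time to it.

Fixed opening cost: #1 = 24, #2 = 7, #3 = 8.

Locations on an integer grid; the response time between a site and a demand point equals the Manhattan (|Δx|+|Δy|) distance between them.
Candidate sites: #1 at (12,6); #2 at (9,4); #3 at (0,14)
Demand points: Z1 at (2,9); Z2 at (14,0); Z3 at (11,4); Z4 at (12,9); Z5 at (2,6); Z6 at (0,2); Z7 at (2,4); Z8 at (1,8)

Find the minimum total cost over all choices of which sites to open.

75

Open {#2, #3}: assign each demand point to its cheapest open site.
  Z1→#3 7, Z2→#2 9, Z3→#2 2, Z4→#2 8, Z5→#2 9, Z6→#2 11, Z7→#2 7, Z8→#3 7
  response time 60, fixed 15 → total 75.
Compare {#2}: response time 70 + fixed 7 = 77.
Compare {#1, #2, #3}: response time 54 + fixed 39 = 93.
Compare {#1, #3}: response time 62 + fixed 32 = 94.
All other subsets cost ≥ 77. Minimum total cost: 75.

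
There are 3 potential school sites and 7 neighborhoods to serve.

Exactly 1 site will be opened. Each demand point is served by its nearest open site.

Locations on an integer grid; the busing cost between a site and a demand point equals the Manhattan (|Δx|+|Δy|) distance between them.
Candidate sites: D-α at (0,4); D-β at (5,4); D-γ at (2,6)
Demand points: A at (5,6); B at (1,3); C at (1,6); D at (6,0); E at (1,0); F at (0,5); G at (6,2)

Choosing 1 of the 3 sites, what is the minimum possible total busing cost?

Open {D-β}.
  A→D-β 2, B→D-β 5, C→D-β 6, D→D-β 5, E→D-β 8, F→D-β 6, G→D-β 3  ⇒ total 35.
Compare {D-α}: total 36.
Compare {D-γ}: total 36.

35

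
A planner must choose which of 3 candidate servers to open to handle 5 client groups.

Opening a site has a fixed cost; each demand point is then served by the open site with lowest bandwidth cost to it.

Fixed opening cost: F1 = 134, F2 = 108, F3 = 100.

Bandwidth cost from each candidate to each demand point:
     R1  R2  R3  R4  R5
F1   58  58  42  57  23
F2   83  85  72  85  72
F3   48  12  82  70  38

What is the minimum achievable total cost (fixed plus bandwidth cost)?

350

Open {F3}: assign each demand point to its cheapest open site.
  R1→F3 48, R2→F3 12, R3→F3 82, R4→F3 70, R5→F3 38
  bandwidth cost 250, fixed 100 → total 350.
Compare {F1}: bandwidth cost 238 + fixed 134 = 372.
Compare {F1, F3}: bandwidth cost 182 + fixed 234 = 416.
Compare {F2, F3}: bandwidth cost 240 + fixed 208 = 448.
All other subsets cost ≥ 372. Minimum total cost: 350.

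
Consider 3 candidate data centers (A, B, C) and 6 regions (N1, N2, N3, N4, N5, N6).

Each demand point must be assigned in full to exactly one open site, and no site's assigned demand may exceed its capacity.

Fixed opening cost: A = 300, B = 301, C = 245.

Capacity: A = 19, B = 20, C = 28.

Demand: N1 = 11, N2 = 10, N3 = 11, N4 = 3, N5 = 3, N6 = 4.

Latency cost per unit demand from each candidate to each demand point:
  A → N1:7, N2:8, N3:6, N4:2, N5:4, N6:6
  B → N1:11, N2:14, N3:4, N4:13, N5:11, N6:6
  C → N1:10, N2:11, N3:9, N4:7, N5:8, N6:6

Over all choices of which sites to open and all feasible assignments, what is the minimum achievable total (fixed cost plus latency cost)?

873

Open {A, C}; cheapest assignment that respects the capacities:
  A (cap 19, load 17): N1, N4, N5 — cost 11×7 + 3×2 + 3×4 = 95
  C (cap 28, load 25): N2, N3, N6 — cost 10×11 + 11×9 + 4×6 = 233
  Shipping 328, fixed 545 → total 873.
  Any other capacity-feasible assignment to {A, C} ships for at least 328.
Compare {B, C}: its best feasible assignment gives total 879.
Compare {A, B, C}: its best feasible assignment gives total 1119.
Every other set of open sites that can feasibly serve all demand totals ≥ 879 even under its best assignment. Minimum: 873.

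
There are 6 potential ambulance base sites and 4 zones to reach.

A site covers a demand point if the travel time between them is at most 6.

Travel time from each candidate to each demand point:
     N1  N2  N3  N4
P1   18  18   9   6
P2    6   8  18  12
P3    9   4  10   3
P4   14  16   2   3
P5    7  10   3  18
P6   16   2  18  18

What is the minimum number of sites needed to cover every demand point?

3

Coverage sets (demand points within 6 of each site):
  P1: {N4}
  P2: {N1}
  P3: {N2, N4}
  P4: {N3, N4}
  P5: {N3}
  P6: {N2}
No 2 sites suffice: every size-2 union leaves at least one demand point uncovered.
But {P2, P3, P4} covers everything, so the minimum is 3.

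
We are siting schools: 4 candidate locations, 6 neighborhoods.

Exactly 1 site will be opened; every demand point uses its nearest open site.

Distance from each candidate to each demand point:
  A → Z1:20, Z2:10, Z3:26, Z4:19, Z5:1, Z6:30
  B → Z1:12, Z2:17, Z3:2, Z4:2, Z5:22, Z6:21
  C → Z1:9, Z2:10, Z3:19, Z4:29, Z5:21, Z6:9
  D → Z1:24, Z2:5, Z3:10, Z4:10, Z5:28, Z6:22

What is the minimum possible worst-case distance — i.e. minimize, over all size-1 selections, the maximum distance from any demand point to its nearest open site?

22

Open {B}.
  Farthest demand point is Z5 at distance 22 (to B); all others are ≤ 22.
With {D} the worst case is 28.
With {C} the worst case is 29.
No size-1 selection achieves below 22.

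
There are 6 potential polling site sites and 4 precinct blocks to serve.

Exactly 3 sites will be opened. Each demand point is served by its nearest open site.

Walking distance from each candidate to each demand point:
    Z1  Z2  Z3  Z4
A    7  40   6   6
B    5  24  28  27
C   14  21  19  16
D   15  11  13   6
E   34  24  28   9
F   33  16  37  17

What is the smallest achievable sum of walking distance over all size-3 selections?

Open {A, B, D}.
  Z1→B 5, Z2→D 11, Z3→A 6, Z4→A 6  ⇒ total 28.
Compare {A, C, D}: total 30.
Compare {A, D, E}: total 30.
No size-3 selection does better; minimum is 28.

28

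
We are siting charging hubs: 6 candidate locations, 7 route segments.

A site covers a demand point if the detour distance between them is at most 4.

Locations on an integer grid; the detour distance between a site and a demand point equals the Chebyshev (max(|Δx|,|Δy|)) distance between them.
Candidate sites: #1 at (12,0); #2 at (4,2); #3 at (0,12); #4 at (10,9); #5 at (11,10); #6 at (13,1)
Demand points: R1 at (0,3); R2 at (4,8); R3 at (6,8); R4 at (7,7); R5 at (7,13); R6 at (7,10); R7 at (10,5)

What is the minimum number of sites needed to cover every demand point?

3

Coverage sets (demand points within 4 of each site):
  #1: {}
  #2: {R1}
  #3: {R2}
  #4: {R3, R4, R5, R6, R7}
  #5: {R4, R5, R6}
  #6: {R7}
No 2 sites suffice: every size-2 union leaves at least one demand point uncovered.
But {#2, #3, #4} covers everything, so the minimum is 3.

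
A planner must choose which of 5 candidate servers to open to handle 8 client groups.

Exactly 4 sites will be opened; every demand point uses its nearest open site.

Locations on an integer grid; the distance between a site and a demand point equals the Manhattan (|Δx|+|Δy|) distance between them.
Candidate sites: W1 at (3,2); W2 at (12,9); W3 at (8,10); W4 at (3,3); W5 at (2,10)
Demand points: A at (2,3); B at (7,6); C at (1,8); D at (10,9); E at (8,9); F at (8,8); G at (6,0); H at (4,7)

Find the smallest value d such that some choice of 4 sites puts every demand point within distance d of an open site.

Open {W1, W2, W3, W5}.
  Farthest demand point is B at distance 5 (to W3); all others are ≤ 5.
With {W1, W3, W4, W5} the worst case is 5.
With {W2, W3, W4, W5} the worst case is 6.
No size-4 selection achieves below 5.

5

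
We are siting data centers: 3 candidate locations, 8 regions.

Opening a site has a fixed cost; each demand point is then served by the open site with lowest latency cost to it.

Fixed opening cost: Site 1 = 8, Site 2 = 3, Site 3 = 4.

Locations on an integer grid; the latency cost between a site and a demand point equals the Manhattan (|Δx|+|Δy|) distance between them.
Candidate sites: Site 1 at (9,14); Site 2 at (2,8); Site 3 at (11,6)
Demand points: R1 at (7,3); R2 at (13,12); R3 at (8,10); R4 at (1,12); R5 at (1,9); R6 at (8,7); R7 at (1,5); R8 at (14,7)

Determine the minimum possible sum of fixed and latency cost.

48

Open {Site 2, Site 3}: assign each demand point to its cheapest open site.
  R1→Site 3 7, R2→Site 3 8, R3→Site 3 7, R4→Site 2 5, R5→Site 2 2, R6→Site 3 4, R7→Site 2 4, R8→Site 3 4
  latency cost 41, fixed 7 → total 48.
Compare {Site 1, Site 2, Site 3}: latency cost 37 + fixed 15 = 52.
Compare {Site 1, Site 2}: latency cost 51 + fixed 11 = 62.
Compare {Site 2}: latency cost 64 + fixed 3 = 67.
All other subsets cost ≥ 52. Minimum total cost: 48.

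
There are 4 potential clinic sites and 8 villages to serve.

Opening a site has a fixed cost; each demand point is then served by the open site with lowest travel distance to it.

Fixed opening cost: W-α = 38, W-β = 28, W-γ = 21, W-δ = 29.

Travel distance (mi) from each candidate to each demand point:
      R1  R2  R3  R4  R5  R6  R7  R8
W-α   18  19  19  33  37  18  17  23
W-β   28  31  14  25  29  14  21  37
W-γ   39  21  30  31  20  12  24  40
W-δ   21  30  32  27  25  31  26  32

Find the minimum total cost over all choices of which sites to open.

Open {W-α, W-γ}: assign each demand point to its cheapest open site.
  R1→W-α 18, R2→W-α 19, R3→W-α 19, R4→W-γ 31, R5→W-γ 20, R6→W-γ 12, R7→W-α 17, R8→W-α 23
  travel distance 159, fixed 59 → total 218.
Compare {W-α}: travel distance 184 + fixed 38 = 222.
Compare {W-α, W-β}: travel distance 159 + fixed 66 = 225.
Compare {W-β}: travel distance 199 + fixed 28 = 227.
All other subsets cost ≥ 222. Minimum total cost: 218.

218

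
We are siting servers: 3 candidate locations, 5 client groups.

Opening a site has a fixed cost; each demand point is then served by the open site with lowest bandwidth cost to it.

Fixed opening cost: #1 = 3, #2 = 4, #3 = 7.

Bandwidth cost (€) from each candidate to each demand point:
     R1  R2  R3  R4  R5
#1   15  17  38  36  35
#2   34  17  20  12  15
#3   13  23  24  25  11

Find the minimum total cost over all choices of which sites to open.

84

Open {#2, #3}: assign each demand point to its cheapest open site.
  R1→#3 13, R2→#2 17, R3→#2 20, R4→#2 12, R5→#3 11
  bandwidth cost 73, fixed 11 → total 84.
Compare {#1, #2}: bandwidth cost 79 + fixed 7 = 86.
Compare {#1, #2, #3}: bandwidth cost 73 + fixed 14 = 87.
Compare {#1, #3}: bandwidth cost 90 + fixed 10 = 100.
All other subsets cost ≥ 86. Minimum total cost: 84.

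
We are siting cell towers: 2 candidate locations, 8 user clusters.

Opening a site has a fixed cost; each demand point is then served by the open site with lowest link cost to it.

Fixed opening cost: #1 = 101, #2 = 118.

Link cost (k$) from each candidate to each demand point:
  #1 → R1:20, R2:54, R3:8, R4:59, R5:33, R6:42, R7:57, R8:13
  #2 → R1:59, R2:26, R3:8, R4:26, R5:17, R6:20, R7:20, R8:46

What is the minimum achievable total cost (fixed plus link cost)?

Open {#2}: assign each demand point to its cheapest open site.
  R1→#2 59, R2→#2 26, R3→#2 8, R4→#2 26, R5→#2 17, R6→#2 20, R7→#2 20, R8→#2 46
  link cost 222, fixed 118 → total 340.
Compare {#1, #2}: link cost 150 + fixed 219 = 369.
Compare {#1}: link cost 286 + fixed 101 = 387.

340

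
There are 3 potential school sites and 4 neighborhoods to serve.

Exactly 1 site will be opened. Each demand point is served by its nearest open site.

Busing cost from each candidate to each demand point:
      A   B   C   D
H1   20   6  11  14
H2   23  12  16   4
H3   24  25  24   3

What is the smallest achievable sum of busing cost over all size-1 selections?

51

Open {H1}.
  A→H1 20, B→H1 6, C→H1 11, D→H1 14  ⇒ total 51.
Compare {H2}: total 55.
Compare {H3}: total 76.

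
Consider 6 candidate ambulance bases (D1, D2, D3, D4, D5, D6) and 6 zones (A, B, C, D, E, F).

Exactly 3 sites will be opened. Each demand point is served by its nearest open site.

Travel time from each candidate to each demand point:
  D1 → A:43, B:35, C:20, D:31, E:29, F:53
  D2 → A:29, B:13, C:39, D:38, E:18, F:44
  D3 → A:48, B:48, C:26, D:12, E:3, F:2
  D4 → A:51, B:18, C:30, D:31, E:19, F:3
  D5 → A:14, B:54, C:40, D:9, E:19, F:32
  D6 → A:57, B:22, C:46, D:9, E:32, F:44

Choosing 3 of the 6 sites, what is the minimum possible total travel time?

67

Open {D2, D3, D5}.
  A→D5 14, B→D2 13, C→D3 26, D→D5 9, E→D3 3, F→D3 2  ⇒ total 67.
Compare {D3, D4, D5}: total 72.
Compare {D3, D5, D6}: total 76.
No size-3 selection does better; minimum is 67.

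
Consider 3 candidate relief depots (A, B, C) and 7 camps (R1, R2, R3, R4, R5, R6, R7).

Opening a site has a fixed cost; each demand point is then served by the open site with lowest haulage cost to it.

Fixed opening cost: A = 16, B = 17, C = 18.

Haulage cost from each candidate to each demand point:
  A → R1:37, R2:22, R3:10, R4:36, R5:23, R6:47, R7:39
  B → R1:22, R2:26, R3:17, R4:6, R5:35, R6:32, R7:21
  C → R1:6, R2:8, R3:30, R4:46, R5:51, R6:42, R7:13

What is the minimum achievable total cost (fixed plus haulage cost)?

149

Open {A, B, C}: assign each demand point to its cheapest open site.
  R1→C 6, R2→C 8, R3→A 10, R4→B 6, R5→A 23, R6→B 32, R7→C 13
  haulage cost 98, fixed 51 → total 149.
Compare {B, C}: haulage cost 117 + fixed 35 = 152.
Compare {A, B}: haulage cost 136 + fixed 33 = 169.
Compare {A, C}: haulage cost 138 + fixed 34 = 172.
All other subsets cost ≥ 152. Minimum total cost: 149.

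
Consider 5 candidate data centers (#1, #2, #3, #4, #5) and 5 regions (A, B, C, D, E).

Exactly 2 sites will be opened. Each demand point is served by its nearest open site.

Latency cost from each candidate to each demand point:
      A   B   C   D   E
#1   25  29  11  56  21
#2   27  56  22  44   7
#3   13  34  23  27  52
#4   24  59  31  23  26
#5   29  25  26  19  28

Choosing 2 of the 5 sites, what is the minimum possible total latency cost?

Open {#2, #5}.
  A→#2 27, B→#5 25, C→#2 22, D→#5 19, E→#2 7  ⇒ total 100.
Compare {#1, #3}: total 101.
Compare {#1, #5}: total 101.
No size-2 selection does better; minimum is 100.

100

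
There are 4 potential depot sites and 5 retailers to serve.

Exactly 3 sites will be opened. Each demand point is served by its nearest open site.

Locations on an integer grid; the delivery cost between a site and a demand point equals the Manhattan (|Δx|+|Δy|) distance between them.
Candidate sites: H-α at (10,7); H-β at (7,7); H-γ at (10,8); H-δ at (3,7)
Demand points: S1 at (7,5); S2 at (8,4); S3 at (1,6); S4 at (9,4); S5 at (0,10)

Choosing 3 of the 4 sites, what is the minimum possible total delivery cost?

Open {H-α, H-β, H-δ}.
  S1→H-β 2, S2→H-β 4, S3→H-δ 3, S4→H-α 4, S5→H-δ 6  ⇒ total 19.
Compare {H-β, H-γ, H-δ}: total 20.
Compare {H-α, H-γ, H-δ}: total 23.
No size-3 selection does better; minimum is 19.

19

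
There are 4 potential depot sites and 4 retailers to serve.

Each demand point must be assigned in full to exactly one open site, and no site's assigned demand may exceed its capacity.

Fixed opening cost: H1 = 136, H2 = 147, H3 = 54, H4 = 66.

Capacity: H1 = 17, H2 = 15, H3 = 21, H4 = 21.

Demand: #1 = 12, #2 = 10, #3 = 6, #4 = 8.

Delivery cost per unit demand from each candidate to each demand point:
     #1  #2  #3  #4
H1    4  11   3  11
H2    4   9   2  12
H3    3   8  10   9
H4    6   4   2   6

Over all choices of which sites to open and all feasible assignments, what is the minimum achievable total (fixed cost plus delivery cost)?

280

Open {H3, H4}; cheapest assignment that respects the capacities:
  H3 (cap 21, load 20): #1, #4 — cost 12×3 + 8×9 = 108
  H4 (cap 21, load 16): #2, #3 — cost 10×4 + 6×2 = 52
  Shipping 160, fixed 120 → total 280.
  Any other capacity-feasible assignment to {H3, H4} ships for at least 160.
Compare {H1, H3, H4}: its best feasible assignment gives total 398.
Compare {H2, H3, H4}: its best feasible assignment gives total 403.
Every other set of open sites that can feasibly serve all demand totals ≥ 398 even under its best assignment. Minimum: 280.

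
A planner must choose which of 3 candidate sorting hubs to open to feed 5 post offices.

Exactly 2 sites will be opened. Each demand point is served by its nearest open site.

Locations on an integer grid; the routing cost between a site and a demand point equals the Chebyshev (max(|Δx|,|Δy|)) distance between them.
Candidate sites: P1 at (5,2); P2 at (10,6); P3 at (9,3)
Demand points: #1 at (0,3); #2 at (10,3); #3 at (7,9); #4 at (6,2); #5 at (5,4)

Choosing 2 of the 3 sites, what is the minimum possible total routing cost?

14

Open {P1, P2}.
  #1→P1 5, #2→P2 3, #3→P2 3, #4→P1 1, #5→P1 2  ⇒ total 14.
Compare {P1, P3}: total 15.
Compare {P2, P3}: total 20.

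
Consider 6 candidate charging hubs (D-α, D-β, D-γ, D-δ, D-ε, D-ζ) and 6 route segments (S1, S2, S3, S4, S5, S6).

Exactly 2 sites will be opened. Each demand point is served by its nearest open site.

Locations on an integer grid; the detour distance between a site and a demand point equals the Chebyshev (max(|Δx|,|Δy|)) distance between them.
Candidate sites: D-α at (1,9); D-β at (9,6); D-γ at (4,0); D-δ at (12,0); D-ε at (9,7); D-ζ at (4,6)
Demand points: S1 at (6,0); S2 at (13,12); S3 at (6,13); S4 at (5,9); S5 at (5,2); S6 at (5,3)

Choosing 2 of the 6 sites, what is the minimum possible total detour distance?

Open {D-γ, D-ε}.
  S1→D-γ 2, S2→D-ε 5, S3→D-ε 6, S4→D-ε 4, S5→D-γ 2, S6→D-γ 3  ⇒ total 22.
Compare {D-β, D-γ}: total 24.
Compare {D-γ, D-ζ}: total 26.
No size-2 selection does better; minimum is 22.

22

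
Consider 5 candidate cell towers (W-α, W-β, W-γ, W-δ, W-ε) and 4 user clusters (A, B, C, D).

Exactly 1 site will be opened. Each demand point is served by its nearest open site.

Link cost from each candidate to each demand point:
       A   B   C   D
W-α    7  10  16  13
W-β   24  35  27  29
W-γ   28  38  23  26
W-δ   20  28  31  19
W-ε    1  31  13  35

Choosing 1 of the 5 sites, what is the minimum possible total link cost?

Open {W-α}.
  A→W-α 7, B→W-α 10, C→W-α 16, D→W-α 13  ⇒ total 46.
Compare {W-ε}: total 80.
Compare {W-δ}: total 98.
No size-1 selection does better; minimum is 46.

46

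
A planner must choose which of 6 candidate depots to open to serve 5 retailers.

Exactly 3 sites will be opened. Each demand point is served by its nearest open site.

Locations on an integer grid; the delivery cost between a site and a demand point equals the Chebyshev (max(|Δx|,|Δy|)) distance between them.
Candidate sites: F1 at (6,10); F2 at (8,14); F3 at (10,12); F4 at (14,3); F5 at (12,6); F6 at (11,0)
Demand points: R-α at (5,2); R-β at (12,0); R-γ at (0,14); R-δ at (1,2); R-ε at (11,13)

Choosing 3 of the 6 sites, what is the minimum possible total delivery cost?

Open {F1, F3, F6}.
  R-α→F6 6, R-β→F6 1, R-γ→F1 6, R-δ→F1 8, R-ε→F3 1  ⇒ total 22.
Compare {F1, F2, F6}: total 24.
Compare {F1, F3, F4}: total 26.
No size-3 selection does better; minimum is 22.

22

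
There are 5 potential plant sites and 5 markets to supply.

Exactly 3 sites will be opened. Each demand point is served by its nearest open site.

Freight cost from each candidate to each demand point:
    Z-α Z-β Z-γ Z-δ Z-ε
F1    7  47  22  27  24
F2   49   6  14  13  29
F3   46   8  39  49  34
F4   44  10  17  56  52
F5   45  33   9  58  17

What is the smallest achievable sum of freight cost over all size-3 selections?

52

Open {F1, F2, F5}.
  Z-α→F1 7, Z-β→F2 6, Z-γ→F5 9, Z-δ→F2 13, Z-ε→F5 17  ⇒ total 52.
Compare {F1, F2, F3}: total 64.
Compare {F1, F2, F4}: total 64.
No size-3 selection does better; minimum is 52.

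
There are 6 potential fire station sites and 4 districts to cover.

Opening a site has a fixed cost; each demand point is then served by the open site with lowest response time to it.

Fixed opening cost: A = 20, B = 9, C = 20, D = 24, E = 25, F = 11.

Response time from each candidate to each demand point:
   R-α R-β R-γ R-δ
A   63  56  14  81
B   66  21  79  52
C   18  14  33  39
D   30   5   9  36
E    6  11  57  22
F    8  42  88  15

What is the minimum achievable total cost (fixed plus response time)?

72

Open {D, F}: assign each demand point to its cheapest open site.
  R-α→F 8, R-β→D 5, R-γ→D 9, R-δ→F 15
  response time 37, fixed 35 → total 72.
Compare {B, D, F}: response time 37 + fixed 44 = 81.
Compare {D, E}: response time 42 + fixed 49 = 91.
Compare {A, D, F}: response time 37 + fixed 55 = 92.
All other subsets cost ≥ 81. Minimum total cost: 72.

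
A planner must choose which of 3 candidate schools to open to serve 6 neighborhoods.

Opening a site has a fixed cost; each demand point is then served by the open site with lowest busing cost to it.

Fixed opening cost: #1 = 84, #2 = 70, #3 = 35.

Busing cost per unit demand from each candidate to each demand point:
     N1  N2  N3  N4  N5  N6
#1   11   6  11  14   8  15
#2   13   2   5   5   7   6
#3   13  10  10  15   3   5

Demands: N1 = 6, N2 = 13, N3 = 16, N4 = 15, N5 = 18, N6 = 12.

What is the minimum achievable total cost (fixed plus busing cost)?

478

Open {#2, #3}: assign each demand point to its cheapest open site.
  N1→#2 6×13=78, N2→#2 13×2=26, N3→#2 16×5=80, N4→#2 15×5=75, N5→#3 18×3=54, N6→#3 12×5=60
  busing cost 373, fixed 105 → total 478.
Compare {#2}: busing cost 457 + fixed 70 = 527.
Compare {#1, #2, #3}: busing cost 361 + fixed 189 = 550.
Compare {#1, #2}: busing cost 445 + fixed 154 = 599.
All other subsets cost ≥ 527. Minimum total cost: 478.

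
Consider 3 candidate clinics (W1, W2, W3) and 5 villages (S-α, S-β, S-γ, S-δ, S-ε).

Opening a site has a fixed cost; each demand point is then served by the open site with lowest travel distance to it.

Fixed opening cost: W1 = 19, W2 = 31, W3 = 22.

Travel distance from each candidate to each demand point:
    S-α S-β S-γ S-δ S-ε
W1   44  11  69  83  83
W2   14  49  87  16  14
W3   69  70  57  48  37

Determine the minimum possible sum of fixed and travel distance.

174

Open {W1, W2}: assign each demand point to its cheapest open site.
  S-α→W2 14, S-β→W1 11, S-γ→W1 69, S-δ→W2 16, S-ε→W2 14
  travel distance 124, fixed 50 → total 174.
Compare {W1, W2, W3}: travel distance 112 + fixed 72 = 184.
Compare {W2, W3}: travel distance 150 + fixed 53 = 203.
Compare {W2}: travel distance 180 + fixed 31 = 211.
All other subsets cost ≥ 184. Minimum total cost: 174.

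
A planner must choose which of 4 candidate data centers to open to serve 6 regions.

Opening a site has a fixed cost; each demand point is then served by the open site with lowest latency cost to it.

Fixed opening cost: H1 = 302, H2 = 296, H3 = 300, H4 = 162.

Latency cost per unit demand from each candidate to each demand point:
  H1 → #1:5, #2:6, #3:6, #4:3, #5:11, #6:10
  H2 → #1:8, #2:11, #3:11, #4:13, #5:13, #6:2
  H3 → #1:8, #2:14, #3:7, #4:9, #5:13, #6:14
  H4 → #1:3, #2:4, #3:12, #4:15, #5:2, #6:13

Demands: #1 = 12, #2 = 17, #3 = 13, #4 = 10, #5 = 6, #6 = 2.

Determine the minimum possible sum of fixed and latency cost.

Open {H4}: assign each demand point to its cheapest open site.
  #1→H4 12×3=36, #2→H4 17×4=68, #3→H4 13×12=156, #4→H4 10×15=150, #5→H4 6×2=12, #6→H4 2×13=26
  latency cost 448, fixed 162 → total 610.
Compare {H1}: latency cost 356 + fixed 302 = 658.
Compare {H1, H4}: latency cost 244 + fixed 464 = 708.
Compare {H3, H4}: latency cost 323 + fixed 462 = 785.
All other subsets cost ≥ 658. Minimum total cost: 610.

610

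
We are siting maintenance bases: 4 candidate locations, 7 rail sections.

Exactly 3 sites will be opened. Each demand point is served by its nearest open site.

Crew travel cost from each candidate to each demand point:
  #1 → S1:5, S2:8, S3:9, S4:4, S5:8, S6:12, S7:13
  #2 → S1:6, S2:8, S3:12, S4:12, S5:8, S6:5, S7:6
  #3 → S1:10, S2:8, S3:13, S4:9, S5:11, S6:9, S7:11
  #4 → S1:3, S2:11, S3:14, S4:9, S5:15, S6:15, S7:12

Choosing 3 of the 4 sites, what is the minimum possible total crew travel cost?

Open {#1, #2, #4}.
  S1→#4 3, S2→#1 8, S3→#1 9, S4→#1 4, S5→#1 8, S6→#2 5, S7→#2 6  ⇒ total 43.
Compare {#1, #2, #3}: total 45.
Compare {#2, #3, #4}: total 51.
No size-3 selection does better; minimum is 43.

43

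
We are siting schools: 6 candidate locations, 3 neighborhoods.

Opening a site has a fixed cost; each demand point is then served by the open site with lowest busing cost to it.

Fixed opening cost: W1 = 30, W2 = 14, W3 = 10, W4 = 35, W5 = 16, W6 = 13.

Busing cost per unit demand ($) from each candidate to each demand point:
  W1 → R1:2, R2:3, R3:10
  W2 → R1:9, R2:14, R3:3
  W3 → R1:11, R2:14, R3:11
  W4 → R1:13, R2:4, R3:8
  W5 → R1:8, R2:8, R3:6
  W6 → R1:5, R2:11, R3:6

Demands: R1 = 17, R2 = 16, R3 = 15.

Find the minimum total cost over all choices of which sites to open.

Open {W1, W2}: assign each demand point to its cheapest open site.
  R1→W1 17×2=34, R2→W1 16×3=48, R3→W2 15×3=45
  busing cost 127, fixed 44 → total 171.
Compare {W1, W2, W3}: busing cost 127 + fixed 54 = 181.
Compare {W1, W2, W6}: busing cost 127 + fixed 57 = 184.
Compare {W1, W2, W5}: busing cost 127 + fixed 60 = 187.
All other subsets cost ≥ 181. Minimum total cost: 171.

171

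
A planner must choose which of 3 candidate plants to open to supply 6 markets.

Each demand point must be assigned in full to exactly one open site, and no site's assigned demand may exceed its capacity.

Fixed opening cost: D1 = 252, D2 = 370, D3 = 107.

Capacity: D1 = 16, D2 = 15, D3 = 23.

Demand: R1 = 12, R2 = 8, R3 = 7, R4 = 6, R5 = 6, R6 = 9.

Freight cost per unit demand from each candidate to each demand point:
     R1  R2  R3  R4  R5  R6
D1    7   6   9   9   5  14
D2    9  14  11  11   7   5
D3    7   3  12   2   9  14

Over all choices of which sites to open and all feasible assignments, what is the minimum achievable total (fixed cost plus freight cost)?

Open {D1, D2, D3}; cheapest assignment that respects the capacities:
  D1 (cap 16, load 12): R1 — cost 12×7 = 84
  D2 (cap 15, load 15): R5, R6 — cost 6×7 + 9×5 = 87
  D3 (cap 23, load 21): R2, R3, R4 — cost 8×3 + 7×12 + 6×2 = 120
  Shipping 291, fixed 729 → total 1020.
  Any other capacity-feasible assignment to {D1, D2, D3} ships for at least 291.
Total demand is 48 and no other set of sites has combined capacity ≥ 48, so {D1, D2, D3} is the only feasible choice of open sites. Minimum: 1020.

1020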